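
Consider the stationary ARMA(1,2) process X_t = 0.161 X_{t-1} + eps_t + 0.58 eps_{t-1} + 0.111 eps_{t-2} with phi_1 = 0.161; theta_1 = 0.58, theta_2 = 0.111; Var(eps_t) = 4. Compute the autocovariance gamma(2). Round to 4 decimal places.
\gamma(2) = 1.0368

Multiply the model equation by X_{t-k} and take expectations. With theta_0 = psi_0 = 1 and psi_j the MA(infinity) weights, this gives
  gamma(k) - sum_i phi_i gamma(k-i) = c_k,
  c_k = sigma^2 * sum_{j=k..q} theta_j psi_{j-k}   (c_k = 0 for k > q),
using gamma(-m) = gamma(m).
psi-weights needed (psi_j = theta_j + sum_i phi_i psi_{j-i}):
  psi_1 = theta_1 + phi_1 = 0.58 + (0.161) = 0.741
  psi_2 = theta_2 + phi_1 psi_1 = 0.111 + (0.161)(0.741) = 0.230301
Right-hand sides:
  c_0 = sigma^2 (1 + theta_1 psi_1 + theta_2 psi_2) = 4 * (1 + (0.58)(0.741) + (0.111)(0.230301)) = 4 * 1.455343 = 5.821374
  c_1 = sigma^2 (theta_1 + theta_2 psi_1) = 4 * (0.58 + (0.111)(0.741)) = 2.649004
  c_2 = sigma^2 theta_2 = 4 * (0.111) = 0.444
Equations for k = 0 and k = 1 (AR order 1):
  gamma(0) = phi_1 gamma(1) + c_0
  gamma(1) = phi_1 gamma(0) + c_1
Substituting the second into the first: gamma(0) (1 - phi_1^2) = c_0 + phi_1 c_1, so
  gamma(0) = (c_0 + phi_1 c_1) / (1 - phi_1^2) = (5.821374 + (0.161)(2.649004)) / (1 - (0.161)^2) = 6.247863 / 0.974079 = 6.414124.
  gamma(1) = phi_1 gamma(0) + c_1 = (0.161)(6.414124) + (2.649004) = 3.681678.
For k = 2: gamma(2) = phi_1 gamma(1) + c_2
  = (0.161)(3.681678) + (0.444) = 1.03675.
Therefore gamma(2) = 1.0368 (to 4 decimal places).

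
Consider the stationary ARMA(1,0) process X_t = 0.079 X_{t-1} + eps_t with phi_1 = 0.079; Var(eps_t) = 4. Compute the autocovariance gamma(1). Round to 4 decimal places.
\gamma(1) = 0.3180

Multiply the model equation by X_{t-k} and take expectations. With theta_0 = psi_0 = 1 and psi_j the MA(infinity) weights, this gives
  gamma(k) - sum_i phi_i gamma(k-i) = c_k,
  c_k = sigma^2 * sum_{j=k..q} theta_j psi_{j-k}   (c_k = 0 for k > q),
using gamma(-m) = gamma(m).
Pure AR (q = 0): c_0 = sigma^2 = 4, c_k = 0 for k >= 1.
Equations for k = 0 and k = 1 (AR order 1):
  gamma(0) = phi_1 gamma(1) + c_0
  gamma(1) = phi_1 gamma(0) + c_1
Substituting the second into the first: gamma(0) (1 - phi_1^2) = c_0 + phi_1 c_1, so
  gamma(0) = c_0 / (1 - phi_1^2) = 4 / (1 - (0.079)^2) = 4 / 0.993759 = 4.025121.
  gamma(1) = phi_1 gamma(0) = (0.079)(4.025121) = 0.317985.
Therefore gamma(1) = 0.3180 (to 4 decimal places).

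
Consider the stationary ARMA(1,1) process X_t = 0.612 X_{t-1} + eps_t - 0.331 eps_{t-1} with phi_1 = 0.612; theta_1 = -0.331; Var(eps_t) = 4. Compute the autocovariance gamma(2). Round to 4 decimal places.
\gamma(2) = 0.8770

Multiply the model equation by X_{t-k} and take expectations. With theta_0 = psi_0 = 1 and psi_j the MA(infinity) weights, this gives
  gamma(k) - sum_i phi_i gamma(k-i) = c_k,
  c_k = sigma^2 * sum_{j=k..q} theta_j psi_{j-k}   (c_k = 0 for k > q),
using gamma(-m) = gamma(m).
psi-weights needed (psi_j = theta_j + sum_i phi_i psi_{j-i}):
  psi_1 = theta_1 + phi_1 = -0.331 + (0.612) = 0.281
Right-hand sides:
  c_0 = sigma^2 (1 + theta_1 psi_1) = 4 * (1 + (-0.331)(0.281)) = 4 * 0.906989 = 3.627956
  c_1 = sigma^2 theta_1 = 4 * (-0.331) = -1.324
  c_2 = 0
Equations for k = 0 and k = 1 (AR order 1):
  gamma(0) = phi_1 gamma(1) + c_0
  gamma(1) = phi_1 gamma(0) + c_1
Substituting the second into the first: gamma(0) (1 - phi_1^2) = c_0 + phi_1 c_1, so
  gamma(0) = (c_0 + phi_1 c_1) / (1 - phi_1^2) = (3.627956 + (0.612)(-1.324)) / (1 - (0.612)^2) = 2.817668 / 0.625456 = 4.504982.
  gamma(1) = phi_1 gamma(0) + c_1 = (0.612)(4.504982) + (-1.324) = 1.433049.
For k = 2 (> q): gamma(2) = phi_1 gamma(1) = (0.612)(1.433049) = 0.877026.
Therefore gamma(2) = 0.8770 (to 4 decimal places).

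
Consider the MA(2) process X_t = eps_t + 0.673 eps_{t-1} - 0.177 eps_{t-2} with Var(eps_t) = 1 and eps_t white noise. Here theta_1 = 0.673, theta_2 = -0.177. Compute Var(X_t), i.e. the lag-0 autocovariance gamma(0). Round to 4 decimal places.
\gamma(0) = 1.4843

For an MA(q) process X_t = eps_t + sum_i theta_i eps_{t-i} with
Var(eps_t) = sigma^2, the variance is
  gamma(0) = sigma^2 * (1 + sum_i theta_i^2).
  sum_i theta_i^2 = (0.673)^2 + (-0.177)^2 = 0.452929 + 0.031329 = 0.484258.
  gamma(0) = 1 * (1 + 0.484258) = 1 * 1.484258 = 1.484258, which rounds to 1.4843.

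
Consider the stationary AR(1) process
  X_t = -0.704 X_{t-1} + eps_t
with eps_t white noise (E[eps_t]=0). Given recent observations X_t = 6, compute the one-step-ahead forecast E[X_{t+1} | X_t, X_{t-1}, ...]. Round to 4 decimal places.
E[X_{t+1} \mid \mathcal F_t] = -4.2240

For an AR(p) model X_t = c + sum_i phi_i X_{t-i} + eps_t, the
one-step-ahead conditional mean is
  E[X_{t+1} | X_t, ...] = c + sum_i phi_i X_{t+1-i}.
Substitute known values:
  E[X_{t+1} | ...] = (-0.704) * (6)
                   = -4.2240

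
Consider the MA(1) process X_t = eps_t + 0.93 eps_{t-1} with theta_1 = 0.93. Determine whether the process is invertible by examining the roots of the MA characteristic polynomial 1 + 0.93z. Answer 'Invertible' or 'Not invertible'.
\text{Invertible}

The MA(q) characteristic polynomial is P(z) = 1 + 0.93z.
Invertibility requires all roots to lie outside the unit circle, i.e. |z| > 1 for every root.
This is linear in z: 1 + (0.93) z = 0  =>  z = -1/(0.93) = -1.075269,  |z| = 1.075269.
Moduli of all roots: 1.0753.
All moduli strictly greater than 1? Yes.
Verdict: Invertible.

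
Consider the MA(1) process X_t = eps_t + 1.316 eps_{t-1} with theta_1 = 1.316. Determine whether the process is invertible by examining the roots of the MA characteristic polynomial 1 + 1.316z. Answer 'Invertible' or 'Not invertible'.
\text{Not invertible}

The MA(q) characteristic polynomial is P(z) = 1 + 1.316z.
Invertibility requires all roots to lie outside the unit circle, i.e. |z| > 1 for every root.
This is linear in z: 1 + (1.316) z = 0  =>  z = -1/(1.316) = -0.759878,  |z| = 0.759878.
Moduli of all roots: 0.7599.
All moduli strictly greater than 1? No.
Verdict: Not invertible.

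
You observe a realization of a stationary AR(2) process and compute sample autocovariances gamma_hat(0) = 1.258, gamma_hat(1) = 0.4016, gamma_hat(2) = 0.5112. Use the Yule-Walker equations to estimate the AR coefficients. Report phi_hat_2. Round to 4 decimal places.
\hat\phi_{2} = 0.3390

The Yule-Walker equations for an AR(p) process read, in matrix form,
  Gamma_p phi = r_p,   with   (Gamma_p)_{ij} = gamma(|i - j|),
                       (r_p)_i = gamma(i),   i,j = 1..p.
Substitute the sample gammas (Toeplitz matrix and right-hand side of size 2):
  Gamma_p = [[1.258, 0.4016], [0.4016, 1.258]]
  r_p     = [0.4016, 0.5112]
Written out:
  1.258 phi_1 + 0.4016 phi_2 = 0.4016
  0.4016 phi_1 + 1.258 phi_2 = 0.5112
Solve by Cramer's rule:
  det = gamma(0)^2 - gamma(1)^2 = (1.258)^2 - (0.4016)^2 = 1.582564 - 0.16128256 = 1.42128144
  phi_hat_1 = [gamma(1) gamma(0) - gamma(1) gamma(2)] / det = [(0.4016)(1.258) - (0.4016)(0.5112)] / 1.42128144 = 0.29991488 / 1.42128144 = 0.211
  phi_hat_2 = [gamma(0) gamma(2) - gamma(1)^2] / det = [(1.258)(0.5112) - (0.4016)^2] / 1.42128144 = 0.48180704 / 1.42128144 = 0.339
So phi_hat = [0.2110, 0.3390].
Therefore phi_hat_2 = 0.3390.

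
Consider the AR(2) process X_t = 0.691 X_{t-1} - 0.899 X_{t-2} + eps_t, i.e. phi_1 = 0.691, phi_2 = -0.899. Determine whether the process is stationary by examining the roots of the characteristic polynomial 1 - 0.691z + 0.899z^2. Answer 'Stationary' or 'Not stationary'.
\text{Stationary}

The AR(p) characteristic polynomial is P(z) = 1 - 0.691z + 0.899z^2.
Stationarity requires all roots to lie outside the unit circle, i.e. |z| > 1 for every root.
Set 1 + (-0.691) z + (0.899) z^2 = 0, i.e. a z^2 + b z + c = 0 with a = 0.899, b = -0.691, c = 1.
Discriminant D = b^2 - 4ac = (-0.691)^2 - 4*(0.899)*1 = 0.477481 - (3.596) = -3.118519.
D < 0, so the roots are the complex-conjugate pair z = (-b +/- i sqrt(-D)) / (2a) = 0.3843 +/- 0.9822i.
For a conjugate pair |z|^2 = z * conj(z) = (product of roots) = c/a = 1/(0.899) = 1.112347, so |z| = sqrt(1.112347) = 1.0547 for both roots.
Moduli of all roots: 1.0547, 1.0547.
All moduli strictly greater than 1? Yes.
Verdict: Stationary.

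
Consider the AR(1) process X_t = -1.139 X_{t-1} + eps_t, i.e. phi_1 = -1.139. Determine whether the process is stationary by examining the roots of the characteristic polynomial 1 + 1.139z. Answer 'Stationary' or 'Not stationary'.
\text{Not stationary}

The AR(p) characteristic polynomial is P(z) = 1 + 1.139z.
Stationarity requires all roots to lie outside the unit circle, i.e. |z| > 1 for every root.
This is linear in z: 1 + (1.139) z = 0  =>  z = -1/(1.139) = -0.877963,  |z| = 0.877963.
Moduli of all roots: 0.8780.
All moduli strictly greater than 1? No.
Verdict: Not stationary.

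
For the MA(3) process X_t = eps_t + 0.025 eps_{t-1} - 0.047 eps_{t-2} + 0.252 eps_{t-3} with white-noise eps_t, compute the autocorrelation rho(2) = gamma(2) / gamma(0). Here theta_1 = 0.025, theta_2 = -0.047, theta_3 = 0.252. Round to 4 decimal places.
\rho(2) = -0.0382

For an MA(q) process with theta_0 = 1, the autocovariance is
  gamma(k) = sigma^2 * sum_{i=0..q-k} theta_i * theta_{i+k},
and rho(k) = gamma(k) / gamma(0). Sigma^2 cancels.
  numerator   = (1)*(-0.047) + (0.025)*(0.252) = -0.0407.
  denominator = (1)^2 + (0.025)^2 + (-0.047)^2 + (0.252)^2 = 1.066338.
  rho(2) = -0.0407 / 1.066338 = -0.0382.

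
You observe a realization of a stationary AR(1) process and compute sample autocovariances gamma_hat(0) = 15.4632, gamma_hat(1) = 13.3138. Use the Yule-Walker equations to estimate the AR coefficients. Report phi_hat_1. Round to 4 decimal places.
\hat\phi_{1} = 0.8610

The Yule-Walker equations for an AR(p) process read, in matrix form,
  Gamma_p phi = r_p,   with   (Gamma_p)_{ij} = gamma(|i - j|),
                       (r_p)_i = gamma(i),   i,j = 1..p.
Substitute the sample gammas (Toeplitz matrix and right-hand side of size 1):
  Gamma_p = [[15.4632]]
  r_p     = [13.3138]
With p = 1 this is the single equation gamma(0) phi_1 = gamma(1):
  phi_hat_1 = gamma(1) / gamma(0) = 13.3138 / 15.4632 = 0.8610.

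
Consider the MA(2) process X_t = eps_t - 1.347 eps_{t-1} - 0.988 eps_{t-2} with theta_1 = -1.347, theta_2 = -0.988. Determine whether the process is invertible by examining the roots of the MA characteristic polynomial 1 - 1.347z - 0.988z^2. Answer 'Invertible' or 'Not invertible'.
\text{Not invertible}

The MA(q) characteristic polynomial is P(z) = 1 - 1.347z - 0.988z^2.
Invertibility requires all roots to lie outside the unit circle, i.e. |z| > 1 for every root.
Set 1 + (-1.347) z + (-0.988) z^2 = 0, i.e. a z^2 + b z + c = 0 with a = -0.988, b = -1.347, c = 1.
Discriminant D = b^2 - 4ac = (-1.347)^2 - 4*(-0.988)*1 = 1.814409 - (-3.952) = 5.766409.
D >= 0, so the roots are real: z = (-b +/- sqrt(D)) / (2a) = (1.347 +/- 2.401335) / (-1.976).
  z_1 = (1.347 + 2.401335) / (-1.976) = -1.8969,   |z_1| = 1.8969.
  z_2 = (1.347 - 2.401335) / (-1.976) = 0.5336,   |z_2| = 0.5336.
Moduli of all roots: 1.8969, 0.5336.
All moduli strictly greater than 1? No.
Verdict: Not invertible.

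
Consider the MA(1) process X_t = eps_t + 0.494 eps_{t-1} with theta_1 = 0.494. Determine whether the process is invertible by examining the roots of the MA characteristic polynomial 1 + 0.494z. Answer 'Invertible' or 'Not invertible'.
\text{Invertible}

The MA(q) characteristic polynomial is P(z) = 1 + 0.494z.
Invertibility requires all roots to lie outside the unit circle, i.e. |z| > 1 for every root.
This is linear in z: 1 + (0.494) z = 0  =>  z = -1/(0.494) = -2.024291,  |z| = 2.024291.
Moduli of all roots: 2.0243.
All moduli strictly greater than 1? Yes.
Verdict: Invertible.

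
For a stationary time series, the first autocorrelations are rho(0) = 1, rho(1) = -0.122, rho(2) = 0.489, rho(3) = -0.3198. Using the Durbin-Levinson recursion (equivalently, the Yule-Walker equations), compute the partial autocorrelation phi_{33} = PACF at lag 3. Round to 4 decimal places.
\phi_{33} = -0.3040

The PACF at lag k is phi_{kk}, the last component of the solution
to the Yule-Walker system G_k phi = r_k where
  (G_k)_{ij} = rho(|i - j|), (r_k)_i = rho(i), i,j = 1..k.
Equivalently, Durbin-Levinson gives phi_{kk} iteratively:
  phi_{11} = rho(1)
  phi_{kk} = [rho(k) - sum_{j=1..k-1} phi_{k-1,j} rho(k-j)]
            / [1 - sum_{j=1..k-1} phi_{k-1,j} rho(j)],
  phi_{k,j} = phi_{k-1,j} - phi_{kk} phi_{k-1,k-j},  j = 1..k-1.
Step k = 1:
  phi_11 = rho(1) = -0.122.
Step k = 2:
  phi_22 = [rho(2) - phi_11 rho(1)] / [1 - phi_11 rho(1)] = [0.489 - (-0.122)(-0.122)] / [1 - (-0.122)(-0.122)]
         = 0.474116 / 0.985116 = 0.481279.
  Update: phi_21 = phi_11 - phi_22 phi_11 = -0.122 - (0.481279)(-0.122) = -0.063284.
Step k = 3:
  phi_33 = [rho(3) - phi_21 rho(2) - phi_22 rho(1)] / [1 - phi_21 rho(1) - phi_22 rho(2)]
    numerator   = -0.3198 - (-0.063284)(0.489) - (0.481279)(-0.122) = -0.23013808
    denominator = 1 - (-0.063284)(-0.122) - (0.481279)(0.489) = 0.75693375
  phi_33 = -0.23013808 / 0.75693375 = -0.304.
Therefore phi_{33} = -0.3040.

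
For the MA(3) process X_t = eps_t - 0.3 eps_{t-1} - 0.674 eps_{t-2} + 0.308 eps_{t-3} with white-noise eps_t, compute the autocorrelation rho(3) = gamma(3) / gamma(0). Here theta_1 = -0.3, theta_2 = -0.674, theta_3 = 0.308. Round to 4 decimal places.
\rho(3) = 0.1879

For an MA(q) process with theta_0 = 1, the autocovariance is
  gamma(k) = sigma^2 * sum_{i=0..q-k} theta_i * theta_{i+k},
and rho(k) = gamma(k) / gamma(0). Sigma^2 cancels.
  numerator   = (1)*(0.308) = 0.308.
  denominator = (1)^2 + (-0.3)^2 + (-0.674)^2 + (0.308)^2 = 1.63914.
  rho(3) = 0.308 / 1.63914 = 0.1879.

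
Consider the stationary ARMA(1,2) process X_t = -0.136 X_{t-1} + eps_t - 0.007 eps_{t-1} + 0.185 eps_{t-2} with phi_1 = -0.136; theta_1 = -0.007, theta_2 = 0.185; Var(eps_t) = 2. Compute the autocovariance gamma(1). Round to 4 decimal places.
\gamma(1) = -0.3561

Multiply the model equation by X_{t-k} and take expectations. With theta_0 = psi_0 = 1 and psi_j the MA(infinity) weights, this gives
  gamma(k) - sum_i phi_i gamma(k-i) = c_k,
  c_k = sigma^2 * sum_{j=k..q} theta_j psi_{j-k}   (c_k = 0 for k > q),
using gamma(-m) = gamma(m).
psi-weights needed (psi_j = theta_j + sum_i phi_i psi_{j-i}):
  psi_1 = theta_1 + phi_1 = -0.007 + (-0.136) = -0.143
  psi_2 = theta_2 + phi_1 psi_1 = 0.185 + (-0.136)(-0.143) = 0.204448
Right-hand sides:
  c_0 = sigma^2 (1 + theta_1 psi_1 + theta_2 psi_2) = 2 * (1 + (-0.007)(-0.143) + (0.185)(0.204448)) = 2 * 1.038824 = 2.077648
  c_1 = sigma^2 (theta_1 + theta_2 psi_1) = 2 * (-0.007 + (0.185)(-0.143)) = -0.06691
  c_2 = sigma^2 theta_2 = 2 * (0.185) = 0.37
Equations for k = 0 and k = 1 (AR order 1):
  gamma(0) = phi_1 gamma(1) + c_0
  gamma(1) = phi_1 gamma(0) + c_1
Substituting the second into the first: gamma(0) (1 - phi_1^2) = c_0 + phi_1 c_1, so
  gamma(0) = (c_0 + phi_1 c_1) / (1 - phi_1^2) = (2.077648 + (-0.136)(-0.06691)) / (1 - (-0.136)^2) = 2.086748 / 0.981504 = 2.126071.
  gamma(1) = phi_1 gamma(0) + c_1 = (-0.136)(2.126071) + (-0.06691) = -0.356056.
Therefore gamma(1) = -0.3561 (to 4 decimal places).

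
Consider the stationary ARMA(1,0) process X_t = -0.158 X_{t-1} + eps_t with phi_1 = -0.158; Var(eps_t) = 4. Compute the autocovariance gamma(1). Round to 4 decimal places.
\gamma(1) = -0.6482

Multiply the model equation by X_{t-k} and take expectations. With theta_0 = psi_0 = 1 and psi_j the MA(infinity) weights, this gives
  gamma(k) - sum_i phi_i gamma(k-i) = c_k,
  c_k = sigma^2 * sum_{j=k..q} theta_j psi_{j-k}   (c_k = 0 for k > q),
using gamma(-m) = gamma(m).
Pure AR (q = 0): c_0 = sigma^2 = 4, c_k = 0 for k >= 1.
Equations for k = 0 and k = 1 (AR order 1):
  gamma(0) = phi_1 gamma(1) + c_0
  gamma(1) = phi_1 gamma(0) + c_1
Substituting the second into the first: gamma(0) (1 - phi_1^2) = c_0 + phi_1 c_1, so
  gamma(0) = c_0 / (1 - phi_1^2) = 4 / (1 - (-0.158)^2) = 4 / 0.975036 = 4.102413.
  gamma(1) = phi_1 gamma(0) = (-0.158)(4.102413) = -0.648181.
Therefore gamma(1) = -0.6482 (to 4 decimal places).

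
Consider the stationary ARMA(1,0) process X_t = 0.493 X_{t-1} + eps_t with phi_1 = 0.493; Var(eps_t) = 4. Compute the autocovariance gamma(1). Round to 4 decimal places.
\gamma(1) = 2.6052

Multiply the model equation by X_{t-k} and take expectations. With theta_0 = psi_0 = 1 and psi_j the MA(infinity) weights, this gives
  gamma(k) - sum_i phi_i gamma(k-i) = c_k,
  c_k = sigma^2 * sum_{j=k..q} theta_j psi_{j-k}   (c_k = 0 for k > q),
using gamma(-m) = gamma(m).
Pure AR (q = 0): c_0 = sigma^2 = 4, c_k = 0 for k >= 1.
Equations for k = 0 and k = 1 (AR order 1):
  gamma(0) = phi_1 gamma(1) + c_0
  gamma(1) = phi_1 gamma(0) + c_1
Substituting the second into the first: gamma(0) (1 - phi_1^2) = c_0 + phi_1 c_1, so
  gamma(0) = c_0 / (1 - phi_1^2) = 4 / (1 - (0.493)^2) = 4 / 0.756951 = 5.284358.
  gamma(1) = phi_1 gamma(0) = (0.493)(5.284358) = 2.605188.
Therefore gamma(1) = 2.6052 (to 4 decimal places).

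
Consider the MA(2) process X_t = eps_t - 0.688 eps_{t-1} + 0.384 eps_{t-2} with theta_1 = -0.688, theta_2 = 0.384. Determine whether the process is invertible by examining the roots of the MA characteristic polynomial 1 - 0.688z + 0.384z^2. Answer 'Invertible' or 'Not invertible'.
\text{Invertible}

The MA(q) characteristic polynomial is P(z) = 1 - 0.688z + 0.384z^2.
Invertibility requires all roots to lie outside the unit circle, i.e. |z| > 1 for every root.
Set 1 + (-0.688) z + (0.384) z^2 = 0, i.e. a z^2 + b z + c = 0 with a = 0.384, b = -0.688, c = 1.
Discriminant D = b^2 - 4ac = (-0.688)^2 - 4*(0.384)*1 = 0.473344 - (1.536) = -1.062656.
D < 0, so the roots are the complex-conjugate pair z = (-b +/- i sqrt(-D)) / (2a) = 0.8958 +/- 1.3423i.
For a conjugate pair |z|^2 = z * conj(z) = (product of roots) = c/a = 1/(0.384) = 2.604167, so |z| = sqrt(2.604167) = 1.6137 for both roots.
Moduli of all roots: 1.6137, 1.6137.
All moduli strictly greater than 1? Yes.
Verdict: Invertible.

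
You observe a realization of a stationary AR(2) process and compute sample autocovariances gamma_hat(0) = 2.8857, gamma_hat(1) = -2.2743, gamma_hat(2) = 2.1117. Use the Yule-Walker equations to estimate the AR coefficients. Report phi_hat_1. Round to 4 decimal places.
\hat\phi_{1} = -0.5580

The Yule-Walker equations for an AR(p) process read, in matrix form,
  Gamma_p phi = r_p,   with   (Gamma_p)_{ij} = gamma(|i - j|),
                       (r_p)_i = gamma(i),   i,j = 1..p.
Substitute the sample gammas (Toeplitz matrix and right-hand side of size 2):
  Gamma_p = [[2.8857, -2.2743], [-2.2743, 2.8857]]
  r_p     = [-2.2743, 2.1117]
Written out:
  2.8857 phi_1 - 2.2743 phi_2 = -2.2743
  -2.2743 phi_1 + 2.8857 phi_2 = 2.1117
Solve by Cramer's rule:
  det = gamma(0)^2 - gamma(1)^2 = (2.8857)^2 - (-2.2743)^2 = 8.32726449 - 5.17244049 = 3.154824
  phi_hat_1 = [gamma(1) gamma(0) - gamma(1) gamma(2)] / det = [(-2.2743)(2.8857) - (-2.2743)(2.1117)] / 3.154824 = -1.7603082 / 3.154824 = -0.558
  phi_hat_2 = [gamma(0) gamma(2) - gamma(1)^2] / det = [(2.8857)(2.1117) - (-2.2743)^2] / 3.154824 = 0.9212922 / 3.154824 = 0.292
So phi_hat = [-0.5580, 0.2920].
Therefore phi_hat_1 = -0.5580.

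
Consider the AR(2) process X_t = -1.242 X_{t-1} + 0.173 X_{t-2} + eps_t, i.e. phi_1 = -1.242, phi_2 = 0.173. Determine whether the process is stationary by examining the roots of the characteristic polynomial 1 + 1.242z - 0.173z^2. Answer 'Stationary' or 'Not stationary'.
\text{Not stationary}

The AR(p) characteristic polynomial is P(z) = 1 + 1.242z - 0.173z^2.
Stationarity requires all roots to lie outside the unit circle, i.e. |z| > 1 for every root.
Set 1 + (1.242) z + (-0.173) z^2 = 0, i.e. a z^2 + b z + c = 0 with a = -0.173, b = 1.242, c = 1.
Discriminant D = b^2 - 4ac = (1.242)^2 - 4*(-0.173)*1 = 1.542564 - (-0.692) = 2.234564.
D >= 0, so the roots are real: z = (-b +/- sqrt(D)) / (2a) = (-1.242 +/- 1.494846) / (-0.346).
  z_1 = (-1.242 + 1.494846) / (-0.346) = -0.7308,   |z_1| = 0.7308.
  z_2 = (-1.242 - 1.494846) / (-0.346) = 7.91,   |z_2| = 7.91.
Moduli of all roots: 0.7308, 7.9100.
All moduli strictly greater than 1? No.
Verdict: Not stationary.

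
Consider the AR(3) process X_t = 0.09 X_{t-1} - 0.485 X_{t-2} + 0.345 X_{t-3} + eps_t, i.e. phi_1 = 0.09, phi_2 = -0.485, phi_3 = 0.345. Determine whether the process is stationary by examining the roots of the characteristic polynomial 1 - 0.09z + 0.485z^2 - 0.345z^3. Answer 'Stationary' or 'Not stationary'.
\text{Stationary}

The AR(p) characteristic polynomial is P(z) = 1 - 0.09z + 0.485z^2 - 0.345z^3.
Stationarity requires all roots to lie outside the unit circle, i.e. |z| > 1 for every root.
Degree 3: look for a simple real root z0 first, then factor out (1 - z/z0) and solve the remaining quadratic.
Testing z0 = 2: P(2) = 1 + (-0.09)(2) + (0.485)(2)^2 + (-0.345)(2)^3
  = 1 + (-0.18) + (1.94) + (-2.76) = 0.  So z_0 = 2 is a root, |z_0| = 2.
Divide out the factor (1 - 0.5 z) = (1 - z/z0) (since 1/z0 = 0.5):
  P(z) = (1 - 0.5 z)(1 + (0.41) z + (0.69) z^2)
  [check: z-coef 0.41 - (0.5) = -0.09; z^2-coef 0.69 - (0.5)(0.41) = 0.485; z^3-coef -(0.5)(0.69) = -0.345.]
Remaining roots from the quadratic factor 1 + (0.41) z + (0.69) z^2:
  Set 1 + (0.41) z + (0.69) z^2 = 0, i.e. a z^2 + b z + c = 0 with a = 0.69, b = 0.41, c = 1.
  Discriminant D = b^2 - 4ac = (0.41)^2 - 4*(0.69)*1 = 0.1681 - (2.76) = -2.5919.
  D < 0, so the roots are the complex-conjugate pair z = (-b +/- i sqrt(-D)) / (2a) = -0.2971 +/- 1.1666i.
  For a conjugate pair |z|^2 = z * conj(z) = (product of roots) = c/a = 1/(0.69) = 1.449275, so |z| = sqrt(1.449275) = 1.2039 for both roots.
Moduli of all roots: 2.0000, 1.2039, 1.2039.
All moduli strictly greater than 1? Yes.
Verdict: Stationary.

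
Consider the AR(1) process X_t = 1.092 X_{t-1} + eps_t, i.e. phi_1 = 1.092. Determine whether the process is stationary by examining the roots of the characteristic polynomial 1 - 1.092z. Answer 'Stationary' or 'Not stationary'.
\text{Not stationary}

The AR(p) characteristic polynomial is P(z) = 1 - 1.092z.
Stationarity requires all roots to lie outside the unit circle, i.e. |z| > 1 for every root.
This is linear in z: 1 + (-1.092) z = 0  =>  z = -1/(-1.092) = 0.915751,  |z| = 0.915751.
Moduli of all roots: 0.9158.
All moduli strictly greater than 1? No.
Verdict: Not stationary.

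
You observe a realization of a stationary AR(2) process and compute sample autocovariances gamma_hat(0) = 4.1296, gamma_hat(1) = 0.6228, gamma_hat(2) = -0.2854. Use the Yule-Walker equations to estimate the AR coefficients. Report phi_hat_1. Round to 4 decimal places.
\hat\phi_{1} = 0.1650

The Yule-Walker equations for an AR(p) process read, in matrix form,
  Gamma_p phi = r_p,   with   (Gamma_p)_{ij} = gamma(|i - j|),
                       (r_p)_i = gamma(i),   i,j = 1..p.
Substitute the sample gammas (Toeplitz matrix and right-hand side of size 2):
  Gamma_p = [[4.1296, 0.6228], [0.6228, 4.1296]]
  r_p     = [0.6228, -0.2854]
Written out:
  4.1296 phi_1 + 0.6228 phi_2 = 0.6228
  0.6228 phi_1 + 4.1296 phi_2 = -0.2854
Solve by Cramer's rule:
  det = gamma(0)^2 - gamma(1)^2 = (4.1296)^2 - (0.6228)^2 = 17.05359616 - 0.38787984 = 16.66571632
  phi_hat_1 = [gamma(1) gamma(0) - gamma(1) gamma(2)] / det = [(0.6228)(4.1296) - (0.6228)(-0.2854)] / 16.66571632 = 2.749662 / 16.66571632 = 0.165
  phi_hat_2 = [gamma(0) gamma(2) - gamma(1)^2] / det = [(4.1296)(-0.2854) - (0.6228)^2] / 16.66571632 = -1.56646768 / 16.66571632 = -0.094
So phi_hat = [0.1650, -0.0940].
Therefore phi_hat_1 = 0.1650.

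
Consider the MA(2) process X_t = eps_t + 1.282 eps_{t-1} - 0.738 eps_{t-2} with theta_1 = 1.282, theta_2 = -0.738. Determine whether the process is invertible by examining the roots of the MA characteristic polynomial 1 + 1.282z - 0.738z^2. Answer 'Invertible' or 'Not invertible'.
\text{Not invertible}

The MA(q) characteristic polynomial is P(z) = 1 + 1.282z - 0.738z^2.
Invertibility requires all roots to lie outside the unit circle, i.e. |z| > 1 for every root.
Set 1 + (1.282) z + (-0.738) z^2 = 0, i.e. a z^2 + b z + c = 0 with a = -0.738, b = 1.282, c = 1.
Discriminant D = b^2 - 4ac = (1.282)^2 - 4*(-0.738)*1 = 1.643524 - (-2.952) = 4.595524.
D >= 0, so the roots are real: z = (-b +/- sqrt(D)) / (2a) = (-1.282 +/- 2.143717) / (-1.476).
  z_1 = (-1.282 + 2.143717) / (-1.476) = -0.5838,   |z_1| = 0.5838.
  z_2 = (-1.282 - 2.143717) / (-1.476) = 2.3209,   |z_2| = 2.3209.
Moduli of all roots: 0.5838, 2.3209.
All moduli strictly greater than 1? No.
Verdict: Not invertible.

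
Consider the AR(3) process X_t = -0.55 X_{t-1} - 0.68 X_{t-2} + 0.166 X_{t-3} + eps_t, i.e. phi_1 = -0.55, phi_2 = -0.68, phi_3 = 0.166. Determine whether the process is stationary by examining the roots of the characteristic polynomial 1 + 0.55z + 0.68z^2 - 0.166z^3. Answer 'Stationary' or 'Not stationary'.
\text{Stationary}

The AR(p) characteristic polynomial is P(z) = 1 + 0.55z + 0.68z^2 - 0.166z^3.
Stationarity requires all roots to lie outside the unit circle, i.e. |z| > 1 for every root.
Degree 3: look for a simple real root z0 first, then factor out (1 - z/z0) and solve the remaining quadratic.
Testing z0 = 5: P(5) = 1 + (0.55)(5) + (0.68)(5)^2 + (-0.166)(5)^3
  = 1 + (2.75) + (17) + (-20.75) = 0.  So z_0 = 5 is a root, |z_0| = 5.
Divide out the factor (1 - 0.2 z) = (1 - z/z0) (since 1/z0 = 0.2):
  P(z) = (1 - 0.2 z)(1 + (0.75) z + (0.83) z^2)
  [check: z-coef 0.75 - (0.2) = 0.55; z^2-coef 0.83 - (0.2)(0.75) = 0.68; z^3-coef -(0.2)(0.83) = -0.166.]
Remaining roots from the quadratic factor 1 + (0.75) z + (0.83) z^2:
  Set 1 + (0.75) z + (0.83) z^2 = 0, i.e. a z^2 + b z + c = 0 with a = 0.83, b = 0.75, c = 1.
  Discriminant D = b^2 - 4ac = (0.75)^2 - 4*(0.83)*1 = 0.5625 - (3.32) = -2.7575.
  D < 0, so the roots are the complex-conjugate pair z = (-b +/- i sqrt(-D)) / (2a) = -0.4518 +/- 1.0003i.
  For a conjugate pair |z|^2 = z * conj(z) = (product of roots) = c/a = 1/(0.83) = 1.204819, so |z| = sqrt(1.204819) = 1.0976 for both roots.
Moduli of all roots: 5.0000, 1.0976, 1.0976.
All moduli strictly greater than 1? Yes.
Verdict: Stationary.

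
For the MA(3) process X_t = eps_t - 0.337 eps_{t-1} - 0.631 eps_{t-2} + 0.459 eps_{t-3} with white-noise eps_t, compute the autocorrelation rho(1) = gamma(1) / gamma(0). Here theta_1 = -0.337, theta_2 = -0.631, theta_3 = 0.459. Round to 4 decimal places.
\rho(1) = -0.2404

For an MA(q) process with theta_0 = 1, the autocovariance is
  gamma(k) = sigma^2 * sum_{i=0..q-k} theta_i * theta_{i+k},
and rho(k) = gamma(k) / gamma(0). Sigma^2 cancels.
  numerator   = (1)*(-0.337) + (-0.337)*(-0.631) + (-0.631)*(0.459) = -0.413982.
  denominator = (1)^2 + (-0.337)^2 + (-0.631)^2 + (0.459)^2 = 1.722411.
  rho(1) = -0.413982 / 1.722411 = -0.2404.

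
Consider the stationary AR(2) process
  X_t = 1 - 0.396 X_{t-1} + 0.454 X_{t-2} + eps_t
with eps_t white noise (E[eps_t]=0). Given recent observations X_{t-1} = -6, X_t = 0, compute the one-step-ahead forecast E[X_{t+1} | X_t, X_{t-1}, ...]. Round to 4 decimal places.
E[X_{t+1} \mid \mathcal F_t] = -1.7240

For an AR(p) model X_t = c + sum_i phi_i X_{t-i} + eps_t, the
one-step-ahead conditional mean is
  E[X_{t+1} | X_t, ...] = c + sum_i phi_i X_{t+1-i}.
Substitute known values:
  E[X_{t+1} | ...] = 1 + (-0.396) * (0) + (0.454) * (-6)
                   = -1.7240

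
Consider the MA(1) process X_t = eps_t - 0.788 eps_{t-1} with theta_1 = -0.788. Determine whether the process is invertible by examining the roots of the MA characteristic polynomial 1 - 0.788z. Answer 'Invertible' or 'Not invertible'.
\text{Invertible}

The MA(q) characteristic polynomial is P(z) = 1 - 0.788z.
Invertibility requires all roots to lie outside the unit circle, i.e. |z| > 1 for every root.
This is linear in z: 1 + (-0.788) z = 0  =>  z = -1/(-0.788) = 1.269036,  |z| = 1.269036.
Moduli of all roots: 1.2690.
All moduli strictly greater than 1? Yes.
Verdict: Invertible.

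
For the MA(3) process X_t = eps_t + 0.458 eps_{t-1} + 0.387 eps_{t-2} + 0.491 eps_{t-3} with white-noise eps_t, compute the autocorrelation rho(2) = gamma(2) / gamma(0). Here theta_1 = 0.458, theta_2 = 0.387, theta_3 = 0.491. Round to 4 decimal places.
\rho(2) = 0.3823

For an MA(q) process with theta_0 = 1, the autocovariance is
  gamma(k) = sigma^2 * sum_{i=0..q-k} theta_i * theta_{i+k},
and rho(k) = gamma(k) / gamma(0). Sigma^2 cancels.
  numerator   = (1)*(0.387) + (0.458)*(0.491) = 0.611878.
  denominator = (1)^2 + (0.458)^2 + (0.387)^2 + (0.491)^2 = 1.600614.
  rho(2) = 0.611878 / 1.600614 = 0.3823.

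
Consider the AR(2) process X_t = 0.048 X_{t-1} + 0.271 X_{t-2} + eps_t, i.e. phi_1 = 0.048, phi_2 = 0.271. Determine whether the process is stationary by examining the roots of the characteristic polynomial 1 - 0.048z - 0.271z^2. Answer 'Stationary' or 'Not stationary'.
\text{Stationary}

The AR(p) characteristic polynomial is P(z) = 1 - 0.048z - 0.271z^2.
Stationarity requires all roots to lie outside the unit circle, i.e. |z| > 1 for every root.
Set 1 + (-0.048) z + (-0.271) z^2 = 0, i.e. a z^2 + b z + c = 0 with a = -0.271, b = -0.048, c = 1.
Discriminant D = b^2 - 4ac = (-0.048)^2 - 4*(-0.271)*1 = 0.002304 - (-1.084) = 1.086304.
D >= 0, so the roots are real: z = (-b +/- sqrt(D)) / (2a) = (0.048 +/- 1.042259) / (-0.542).
  z_1 = (0.048 + 1.042259) / (-0.542) = -2.0115,   |z_1| = 2.0115.
  z_2 = (0.048 - 1.042259) / (-0.542) = 1.8344,   |z_2| = 1.8344.
Moduli of all roots: 2.0115, 1.8344.
All moduli strictly greater than 1? Yes.
Verdict: Stationary.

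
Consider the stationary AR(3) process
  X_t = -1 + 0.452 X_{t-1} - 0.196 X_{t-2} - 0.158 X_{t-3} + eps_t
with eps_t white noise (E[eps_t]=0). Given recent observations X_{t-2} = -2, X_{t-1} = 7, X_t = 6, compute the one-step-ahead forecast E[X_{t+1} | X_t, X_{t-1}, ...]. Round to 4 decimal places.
E[X_{t+1} \mid \mathcal F_t] = 0.6560

For an AR(p) model X_t = c + sum_i phi_i X_{t-i} + eps_t, the
one-step-ahead conditional mean is
  E[X_{t+1} | X_t, ...] = c + sum_i phi_i X_{t+1-i}.
Substitute known values:
  E[X_{t+1} | ...] = -1 + (0.452) * (6) + (-0.196) * (7) + (-0.158) * (-2)
                   = 0.6560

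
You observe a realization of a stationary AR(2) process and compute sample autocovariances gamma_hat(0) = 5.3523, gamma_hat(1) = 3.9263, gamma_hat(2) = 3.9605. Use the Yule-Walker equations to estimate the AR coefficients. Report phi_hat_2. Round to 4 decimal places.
\hat\phi_{2} = 0.4370

The Yule-Walker equations for an AR(p) process read, in matrix form,
  Gamma_p phi = r_p,   with   (Gamma_p)_{ij} = gamma(|i - j|),
                       (r_p)_i = gamma(i),   i,j = 1..p.
Substitute the sample gammas (Toeplitz matrix and right-hand side of size 2):
  Gamma_p = [[5.3523, 3.9263], [3.9263, 5.3523]]
  r_p     = [3.9263, 3.9605]
Written out:
  5.3523 phi_1 + 3.9263 phi_2 = 3.9263
  3.9263 phi_1 + 5.3523 phi_2 = 3.9605
Solve by Cramer's rule:
  det = gamma(0)^2 - gamma(1)^2 = (5.3523)^2 - (3.9263)^2 = 28.64711529 - 15.41583169 = 13.2312836
  phi_hat_1 = [gamma(1) gamma(0) - gamma(1) gamma(2)] / det = [(3.9263)(5.3523) - (3.9263)(3.9605)] / 13.2312836 = 5.46462434 / 13.2312836 = 0.413
  phi_hat_2 = [gamma(0) gamma(2) - gamma(1)^2] / det = [(5.3523)(3.9605) - (3.9263)^2] / 13.2312836 = 5.78195246 / 13.2312836 = 0.437
So phi_hat = [0.4130, 0.4370].
Therefore phi_hat_2 = 0.4370.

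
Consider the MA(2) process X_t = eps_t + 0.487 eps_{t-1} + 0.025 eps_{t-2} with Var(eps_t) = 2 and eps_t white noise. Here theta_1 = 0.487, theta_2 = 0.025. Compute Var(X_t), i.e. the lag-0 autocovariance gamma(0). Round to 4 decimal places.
\gamma(0) = 2.4756

For an MA(q) process X_t = eps_t + sum_i theta_i eps_{t-i} with
Var(eps_t) = sigma^2, the variance is
  gamma(0) = sigma^2 * (1 + sum_i theta_i^2).
  sum_i theta_i^2 = (0.487)^2 + (0.025)^2 = 0.237169 + 0.000625 = 0.237794.
  gamma(0) = 2 * (1 + 0.237794) = 2 * 1.237794 = 2.475588, which rounds to 2.4756.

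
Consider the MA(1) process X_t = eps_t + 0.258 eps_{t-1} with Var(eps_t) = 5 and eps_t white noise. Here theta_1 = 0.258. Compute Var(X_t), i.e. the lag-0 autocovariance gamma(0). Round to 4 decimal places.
\gamma(0) = 5.3328

For an MA(q) process X_t = eps_t + sum_i theta_i eps_{t-i} with
Var(eps_t) = sigma^2, the variance is
  gamma(0) = sigma^2 * (1 + sum_i theta_i^2).
  sum_i theta_i^2 = (0.258)^2 = 0.066564.
  gamma(0) = 5 * (1 + 0.066564) = 5 * 1.066564 = 5.33282, which rounds to 5.3328.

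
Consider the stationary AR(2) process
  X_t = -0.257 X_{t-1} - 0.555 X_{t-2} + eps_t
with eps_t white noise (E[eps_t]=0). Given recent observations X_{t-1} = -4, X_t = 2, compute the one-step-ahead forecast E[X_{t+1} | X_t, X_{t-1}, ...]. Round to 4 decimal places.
E[X_{t+1} \mid \mathcal F_t] = 1.7060

For an AR(p) model X_t = c + sum_i phi_i X_{t-i} + eps_t, the
one-step-ahead conditional mean is
  E[X_{t+1} | X_t, ...] = c + sum_i phi_i X_{t+1-i}.
Substitute known values:
  E[X_{t+1} | ...] = (-0.257) * (2) + (-0.555) * (-4)
                   = 1.7060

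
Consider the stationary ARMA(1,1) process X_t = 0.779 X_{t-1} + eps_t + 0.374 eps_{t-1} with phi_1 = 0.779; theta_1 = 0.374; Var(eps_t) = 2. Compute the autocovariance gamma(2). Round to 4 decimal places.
\gamma(2) = 5.9003

Multiply the model equation by X_{t-k} and take expectations. With theta_0 = psi_0 = 1 and psi_j the MA(infinity) weights, this gives
  gamma(k) - sum_i phi_i gamma(k-i) = c_k,
  c_k = sigma^2 * sum_{j=k..q} theta_j psi_{j-k}   (c_k = 0 for k > q),
using gamma(-m) = gamma(m).
psi-weights needed (psi_j = theta_j + sum_i phi_i psi_{j-i}):
  psi_1 = theta_1 + phi_1 = 0.374 + (0.779) = 1.153
Right-hand sides:
  c_0 = sigma^2 (1 + theta_1 psi_1) = 2 * (1 + (0.374)(1.153)) = 2 * 1.431222 = 2.862444
  c_1 = sigma^2 theta_1 = 2 * (0.374) = 0.748
  c_2 = 0
Equations for k = 0 and k = 1 (AR order 1):
  gamma(0) = phi_1 gamma(1) + c_0
  gamma(1) = phi_1 gamma(0) + c_1
Substituting the second into the first: gamma(0) (1 - phi_1^2) = c_0 + phi_1 c_1, so
  gamma(0) = (c_0 + phi_1 c_1) / (1 - phi_1^2) = (2.862444 + (0.779)(0.748)) / (1 - (0.779)^2) = 3.445136 / 0.393159 = 8.762704.
  gamma(1) = phi_1 gamma(0) + c_1 = (0.779)(8.762704) + (0.748) = 7.574147.
For k = 2 (> q): gamma(2) = phi_1 gamma(1) = (0.779)(7.574147) = 5.90026.
Therefore gamma(2) = 5.9003 (to 4 decimal places).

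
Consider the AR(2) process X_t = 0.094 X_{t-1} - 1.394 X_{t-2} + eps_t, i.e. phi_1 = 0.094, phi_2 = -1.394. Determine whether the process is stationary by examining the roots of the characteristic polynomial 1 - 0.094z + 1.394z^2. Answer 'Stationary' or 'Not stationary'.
\text{Not stationary}

The AR(p) characteristic polynomial is P(z) = 1 - 0.094z + 1.394z^2.
Stationarity requires all roots to lie outside the unit circle, i.e. |z| > 1 for every root.
Set 1 + (-0.094) z + (1.394) z^2 = 0, i.e. a z^2 + b z + c = 0 with a = 1.394, b = -0.094, c = 1.
Discriminant D = b^2 - 4ac = (-0.094)^2 - 4*(1.394)*1 = 0.008836 - (5.576) = -5.567164.
D < 0, so the roots are the complex-conjugate pair z = (-b +/- i sqrt(-D)) / (2a) = 0.0337 +/- 0.8463i.
For a conjugate pair |z|^2 = z * conj(z) = (product of roots) = c/a = 1/(1.394) = 0.71736, so |z| = sqrt(0.71736) = 0.847 for both roots.
Moduli of all roots: 0.8470, 0.8470.
All moduli strictly greater than 1? No.
Verdict: Not stationary.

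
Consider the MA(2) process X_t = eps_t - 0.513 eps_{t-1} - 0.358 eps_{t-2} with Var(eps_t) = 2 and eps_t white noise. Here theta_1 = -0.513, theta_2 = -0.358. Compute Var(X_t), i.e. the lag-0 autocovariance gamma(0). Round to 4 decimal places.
\gamma(0) = 2.7827

For an MA(q) process X_t = eps_t + sum_i theta_i eps_{t-i} with
Var(eps_t) = sigma^2, the variance is
  gamma(0) = sigma^2 * (1 + sum_i theta_i^2).
  sum_i theta_i^2 = (-0.513)^2 + (-0.358)^2 = 0.263169 + 0.128164 = 0.391333.
  gamma(0) = 2 * (1 + 0.391333) = 2 * 1.391333 = 2.782666, which rounds to 2.7827.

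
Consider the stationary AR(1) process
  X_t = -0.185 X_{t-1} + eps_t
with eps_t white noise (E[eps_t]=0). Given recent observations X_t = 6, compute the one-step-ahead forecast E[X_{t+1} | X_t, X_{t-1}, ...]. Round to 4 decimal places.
E[X_{t+1} \mid \mathcal F_t] = -1.1100

For an AR(p) model X_t = c + sum_i phi_i X_{t-i} + eps_t, the
one-step-ahead conditional mean is
  E[X_{t+1} | X_t, ...] = c + sum_i phi_i X_{t+1-i}.
Substitute known values:
  E[X_{t+1} | ...] = (-0.185) * (6)
                   = -1.1100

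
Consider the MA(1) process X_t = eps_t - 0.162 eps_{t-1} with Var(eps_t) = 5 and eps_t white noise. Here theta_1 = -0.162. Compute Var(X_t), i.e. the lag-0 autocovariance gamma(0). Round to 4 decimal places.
\gamma(0) = 5.1312

For an MA(q) process X_t = eps_t + sum_i theta_i eps_{t-i} with
Var(eps_t) = sigma^2, the variance is
  gamma(0) = sigma^2 * (1 + sum_i theta_i^2).
  sum_i theta_i^2 = (-0.162)^2 = 0.026244.
  gamma(0) = 5 * (1 + 0.026244) = 5 * 1.026244 = 5.13122, which rounds to 5.1312.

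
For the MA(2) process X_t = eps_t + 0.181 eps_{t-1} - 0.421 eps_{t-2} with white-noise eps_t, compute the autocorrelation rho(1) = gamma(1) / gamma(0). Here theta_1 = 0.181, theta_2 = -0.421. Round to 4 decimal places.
\rho(1) = 0.0866

For an MA(q) process with theta_0 = 1, the autocovariance is
  gamma(k) = sigma^2 * sum_{i=0..q-k} theta_i * theta_{i+k},
and rho(k) = gamma(k) / gamma(0). Sigma^2 cancels.
  numerator   = (1)*(0.181) + (0.181)*(-0.421) = 0.104799.
  denominator = (1)^2 + (0.181)^2 + (-0.421)^2 = 1.210002.
  rho(1) = 0.104799 / 1.210002 = 0.0866.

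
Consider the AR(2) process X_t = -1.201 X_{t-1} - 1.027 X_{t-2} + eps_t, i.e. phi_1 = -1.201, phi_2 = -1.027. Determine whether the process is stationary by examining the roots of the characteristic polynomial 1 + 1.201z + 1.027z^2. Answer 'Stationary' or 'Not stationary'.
\text{Not stationary}

The AR(p) characteristic polynomial is P(z) = 1 + 1.201z + 1.027z^2.
Stationarity requires all roots to lie outside the unit circle, i.e. |z| > 1 for every root.
Set 1 + (1.201) z + (1.027) z^2 = 0, i.e. a z^2 + b z + c = 0 with a = 1.027, b = 1.201, c = 1.
Discriminant D = b^2 - 4ac = (1.201)^2 - 4*(1.027)*1 = 1.442401 - (4.108) = -2.665599.
D < 0, so the roots are the complex-conjugate pair z = (-b +/- i sqrt(-D)) / (2a) = -0.5847 +/- 0.7949i.
For a conjugate pair |z|^2 = z * conj(z) = (product of roots) = c/a = 1/(1.027) = 0.97371, so |z| = sqrt(0.97371) = 0.9868 for both roots.
Moduli of all roots: 0.9868, 0.9868.
All moduli strictly greater than 1? No.
Verdict: Not stationary.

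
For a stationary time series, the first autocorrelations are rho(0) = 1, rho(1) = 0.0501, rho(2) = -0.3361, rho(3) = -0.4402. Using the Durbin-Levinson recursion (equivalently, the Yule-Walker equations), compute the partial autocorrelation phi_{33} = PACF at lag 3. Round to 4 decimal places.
\phi_{33} = -0.4540

The PACF at lag k is phi_{kk}, the last component of the solution
to the Yule-Walker system G_k phi = r_k where
  (G_k)_{ij} = rho(|i - j|), (r_k)_i = rho(i), i,j = 1..k.
Equivalently, Durbin-Levinson gives phi_{kk} iteratively:
  phi_{11} = rho(1)
  phi_{kk} = [rho(k) - sum_{j=1..k-1} phi_{k-1,j} rho(k-j)]
            / [1 - sum_{j=1..k-1} phi_{k-1,j} rho(j)],
  phi_{k,j} = phi_{k-1,j} - phi_{kk} phi_{k-1,k-j},  j = 1..k-1.
Step k = 1:
  phi_11 = rho(1) = 0.0501.
Step k = 2:
  phi_22 = [rho(2) - phi_11 rho(1)] / [1 - phi_11 rho(1)] = [-0.3361 - (0.0501)(0.0501)] / [1 - (0.0501)(0.0501)]
         = -0.33861001 / 0.99748999 = -0.339462.
  Update: phi_21 = phi_11 - phi_22 phi_11 = 0.0501 - (-0.339462)(0.0501) = 0.067107.
Step k = 3:
  phi_33 = [rho(3) - phi_21 rho(2) - phi_22 rho(1)] / [1 - phi_21 rho(1) - phi_22 rho(2)]
    numerator   = -0.4402 - (0.067107)(-0.3361) - (-0.339462)(0.0501) = -0.40063827
    denominator = 1 - (0.067107)(0.0501) - (-0.339462)(-0.3361) = 0.88254474
  phi_33 = -0.40063827 / 0.88254474 = -0.454.
Therefore phi_{33} = -0.4540.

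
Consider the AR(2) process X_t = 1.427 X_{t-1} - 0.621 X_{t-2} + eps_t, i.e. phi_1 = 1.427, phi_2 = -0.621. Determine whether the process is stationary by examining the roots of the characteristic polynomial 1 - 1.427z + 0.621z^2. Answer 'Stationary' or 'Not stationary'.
\text{Stationary}

The AR(p) characteristic polynomial is P(z) = 1 - 1.427z + 0.621z^2.
Stationarity requires all roots to lie outside the unit circle, i.e. |z| > 1 for every root.
Set 1 + (-1.427) z + (0.621) z^2 = 0, i.e. a z^2 + b z + c = 0 with a = 0.621, b = -1.427, c = 1.
Discriminant D = b^2 - 4ac = (-1.427)^2 - 4*(0.621)*1 = 2.036329 - (2.484) = -0.447671.
D < 0, so the roots are the complex-conjugate pair z = (-b +/- i sqrt(-D)) / (2a) = 1.149 +/- 0.5387i.
For a conjugate pair |z|^2 = z * conj(z) = (product of roots) = c/a = 1/(0.621) = 1.610306, so |z| = sqrt(1.610306) = 1.269 for both roots.
Moduli of all roots: 1.2690, 1.2690.
All moduli strictly greater than 1? Yes.
Verdict: Stationary.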